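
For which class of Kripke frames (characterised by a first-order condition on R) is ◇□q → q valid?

This is frame-equivalent to q → □◇q (substitute ¬q for q and contrapose).
Suppose q→□◇q is valid. Take Rxy and set V(q)={x}. Then q at x, so □◇q at x, so ◇q at y, so some z with Ryz has q; z=x, i.e. Ryx.

symmetry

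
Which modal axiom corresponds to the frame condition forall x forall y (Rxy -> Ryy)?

□(□r → r)

A defining formula is □(□r → r) (the T□ axiom).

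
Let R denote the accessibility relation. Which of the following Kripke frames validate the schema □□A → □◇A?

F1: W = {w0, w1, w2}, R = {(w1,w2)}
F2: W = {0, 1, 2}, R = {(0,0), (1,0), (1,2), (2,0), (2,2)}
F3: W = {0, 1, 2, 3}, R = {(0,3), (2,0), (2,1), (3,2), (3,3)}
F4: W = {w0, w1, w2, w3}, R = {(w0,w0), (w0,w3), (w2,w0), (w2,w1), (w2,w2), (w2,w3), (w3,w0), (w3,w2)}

The schema corresponds to a generalized confluence (Geach) condition: ∀x ∀z (xRz → ∃w (xR²w ∧ zRw)).
F1: fails — w1Rw2 but no w with w1R²w and w2Rw.
F2: satisfies the condition.
F3: fails — 2R1 but no w with 2R²w and 1Rw.
F4: fails — w2Rw1 but no w with w2R²w and w1Rw.

F2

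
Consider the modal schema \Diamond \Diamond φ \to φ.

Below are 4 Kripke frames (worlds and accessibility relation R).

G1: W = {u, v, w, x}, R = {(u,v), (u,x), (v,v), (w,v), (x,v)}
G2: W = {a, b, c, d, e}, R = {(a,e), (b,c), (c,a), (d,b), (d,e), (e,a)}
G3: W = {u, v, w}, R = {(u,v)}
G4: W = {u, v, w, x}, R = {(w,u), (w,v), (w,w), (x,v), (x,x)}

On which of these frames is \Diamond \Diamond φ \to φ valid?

The schema corresponds to a generalized confluence (Geach) condition: \forall x \forall y (x R^2 y \to \exists w (y = w \wedge x = w)).
G1: fails — uR²v but v ≠ u.
G2: fails — bR²a but a ≠ b.
G3: satisfies the condition.
G4: fails — wR²u but u ≠ w.
Valid on: G3.

G3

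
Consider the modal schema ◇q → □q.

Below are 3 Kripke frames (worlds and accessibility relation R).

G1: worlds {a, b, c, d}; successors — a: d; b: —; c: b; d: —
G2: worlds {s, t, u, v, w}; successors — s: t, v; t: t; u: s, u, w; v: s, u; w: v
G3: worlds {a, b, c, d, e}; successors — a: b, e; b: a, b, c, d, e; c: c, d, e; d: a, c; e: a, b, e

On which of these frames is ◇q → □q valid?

This is the axiom for partial functionality; its first-order frame correspondent is ∀x ∀y ∀z (Rxy ∧ Rxz → y = z).
G1: ✓.
G2: fails — s sees both t and v.
G3: fails — a sees both b and e.
Valid on: G1.

G1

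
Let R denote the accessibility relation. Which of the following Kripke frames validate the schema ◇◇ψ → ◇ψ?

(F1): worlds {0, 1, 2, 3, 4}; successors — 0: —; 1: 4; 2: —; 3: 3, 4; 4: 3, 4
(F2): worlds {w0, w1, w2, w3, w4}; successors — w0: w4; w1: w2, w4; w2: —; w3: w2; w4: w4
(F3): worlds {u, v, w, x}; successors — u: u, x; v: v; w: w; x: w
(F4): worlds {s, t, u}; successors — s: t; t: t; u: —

(F2), (F4)

The schema corresponds to transitivity: ∀x ∀y ∀z (Rxy ∧ Ryz → Rxz).
(F1): fails — R14 and R43 but not R13.
(F2): ✓.
(F3): fails — Rux and Rxw but not Ruw.
(F4): ✓.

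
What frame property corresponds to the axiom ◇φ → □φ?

partial functionality: ∀x ∀y ∀z (Rxy ∧ Rxz → y = z)

Suppose ◇φ→□φ is valid. Take Rxy, Rxz and set V(φ)={y}. Then ◇φ at x, so □φ at x, so φ at z, i.e. z=y.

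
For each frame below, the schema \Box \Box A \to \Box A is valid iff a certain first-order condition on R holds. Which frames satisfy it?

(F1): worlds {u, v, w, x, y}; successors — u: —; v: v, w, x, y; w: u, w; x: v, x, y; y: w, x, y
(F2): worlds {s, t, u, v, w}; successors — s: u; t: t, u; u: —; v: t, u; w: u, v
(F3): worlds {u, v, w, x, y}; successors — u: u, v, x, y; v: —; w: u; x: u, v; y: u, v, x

(F1), (F3)

Frame correspondent (Sahlqvist): \forall x \forall y (Rxy \to \exists z (Rxz \wedge Rzy)) — i.e. density.
(F1): holds.
(F2): fails — Rwv but no z with Rwz and Rzv.
(F3): holds.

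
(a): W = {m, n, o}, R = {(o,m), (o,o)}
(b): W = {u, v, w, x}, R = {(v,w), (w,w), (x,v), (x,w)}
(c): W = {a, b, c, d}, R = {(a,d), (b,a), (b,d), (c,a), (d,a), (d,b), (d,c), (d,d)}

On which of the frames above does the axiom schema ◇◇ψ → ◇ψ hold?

(a), (b)

This is the axiom for transitivity; its first-order frame correspondent is ∀x ∀y ∀z (Rxy ∧ Ryz → Rxz).
(a): ✓.
(b): ✓.
(c): fails — Rca and Rad but not Rcd.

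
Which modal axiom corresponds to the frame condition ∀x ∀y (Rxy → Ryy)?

□(□r → r)

The condition is shift-reflexivity. The T□ schema □(□r → r) defines it.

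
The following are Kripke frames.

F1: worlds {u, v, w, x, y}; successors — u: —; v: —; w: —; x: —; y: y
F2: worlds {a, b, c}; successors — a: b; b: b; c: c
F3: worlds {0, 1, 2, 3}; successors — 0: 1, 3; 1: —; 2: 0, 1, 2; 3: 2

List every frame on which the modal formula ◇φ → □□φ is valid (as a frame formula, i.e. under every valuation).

The schema corresponds to a generalized confluence (Geach) condition: ∀x ∀y ∀z ((xRy ∧ xR²z) → ∃w (y = w ∧ z = w)).
F1: satisfies the condition.
F2: satisfies the condition.
F3: fails — 0R1, 0R²2 but 1 ≠ 2.
Valid on: F1, F2.

F1, F2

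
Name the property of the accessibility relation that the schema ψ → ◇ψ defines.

reflexivity: ∀x Rxx

Replacing ψ by ¬ψ and contraposing gives the equivalent schema □ψ → ψ.
Suppose □ψ→ψ is valid. At any x set V(ψ)={w : Rxw}. Then □ψ holds at x, so ψ holds at x, i.e. Rxx.
The converse is a direct semantic check.
Frame condition: ∀x Rxx.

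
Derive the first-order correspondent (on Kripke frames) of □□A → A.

∀x ∃w (xR²w ∧ x = w)

This is a Sahlqvist (Geach-type) schema ◇^0□^2A → □^0◇^0A.
First-order correspondent: ∀x ∃w (xR²w ∧ x = w).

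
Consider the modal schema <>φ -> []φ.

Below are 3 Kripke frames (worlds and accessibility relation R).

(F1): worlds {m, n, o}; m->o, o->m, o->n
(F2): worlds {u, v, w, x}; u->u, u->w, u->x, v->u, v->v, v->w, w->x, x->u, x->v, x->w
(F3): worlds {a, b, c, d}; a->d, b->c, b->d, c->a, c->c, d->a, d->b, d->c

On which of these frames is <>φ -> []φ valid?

The schema corresponds to partial functionality: forall x forall y forall z (Rxy & Rxz -> y = z).
(F1): fails — o sees both m and n.
(F2): fails — u sees both u and w.
(F3): fails — b sees both c and d.
Valid on no frame.

none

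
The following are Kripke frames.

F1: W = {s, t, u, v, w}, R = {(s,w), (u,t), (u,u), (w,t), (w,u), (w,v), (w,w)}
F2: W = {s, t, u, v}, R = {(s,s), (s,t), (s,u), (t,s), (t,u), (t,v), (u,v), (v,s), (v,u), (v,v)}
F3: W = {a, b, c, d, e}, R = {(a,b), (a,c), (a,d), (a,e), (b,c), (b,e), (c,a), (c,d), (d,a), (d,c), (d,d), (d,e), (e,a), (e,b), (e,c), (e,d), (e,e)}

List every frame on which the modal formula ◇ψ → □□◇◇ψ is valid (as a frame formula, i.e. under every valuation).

F3

This is the axiom for a generalized confluence (Geach) condition; its first-order frame correspondent is ∀x ∀y ∀z ((xRy ∧ xR²z) → ∃w (y = w ∧ zR²w)).
F1: fails — sRw, sR²t but no w* with w=w* and tR²w*.
F2: fails — sRt, sR²u but no w with t=w and uR²w.
F3: condition met.
Valid on: F3.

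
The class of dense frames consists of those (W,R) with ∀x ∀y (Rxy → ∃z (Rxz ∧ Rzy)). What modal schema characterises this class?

The condition is density. The C4 schema □□s → □s defines it.
Suppose □□s→□s is valid. Take Rxy and set V(s)={w : xR²w}. Then □□s at x, so □s at x, so s at y, i.e. ∃z(Rxz∧Rzy).

□□s → □s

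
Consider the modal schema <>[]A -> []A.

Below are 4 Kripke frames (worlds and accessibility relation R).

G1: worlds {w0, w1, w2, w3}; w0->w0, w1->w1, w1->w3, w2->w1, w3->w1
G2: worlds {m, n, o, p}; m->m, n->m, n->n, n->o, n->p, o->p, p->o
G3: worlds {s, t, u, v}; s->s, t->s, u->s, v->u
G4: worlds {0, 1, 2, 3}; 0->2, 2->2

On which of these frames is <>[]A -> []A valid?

G4

Frame correspondent (Sahlqvist): forall x forall y forall z (Rxy & Rxz -> Ryz) — i.e. the Euclidean property.
G1: fails — Rw1w3 and Rw1w3 but not Rw3w3.
G2: fails — Rno and Rnn but not Ron.
G3: fails — Rvu and Rvu but not Ruu.
G4: ✓.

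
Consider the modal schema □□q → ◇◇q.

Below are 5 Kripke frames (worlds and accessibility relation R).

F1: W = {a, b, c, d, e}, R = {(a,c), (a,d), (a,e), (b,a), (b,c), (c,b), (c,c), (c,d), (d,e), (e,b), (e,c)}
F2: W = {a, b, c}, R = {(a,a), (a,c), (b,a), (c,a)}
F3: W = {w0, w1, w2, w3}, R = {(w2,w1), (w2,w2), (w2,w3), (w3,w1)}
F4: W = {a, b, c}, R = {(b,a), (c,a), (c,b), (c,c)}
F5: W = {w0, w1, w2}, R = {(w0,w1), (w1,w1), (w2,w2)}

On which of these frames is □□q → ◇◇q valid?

The schema corresponds to a generalized confluence (Geach) condition: ∀x ∃w (xR²w ∧ xR²w).
F1: holds.
F2: holds.
F3: fails — at w0 but no w with w0R²w and w0R²w.
F4: fails — at a but no w with aR²w and aR²w.
F5: holds.
Valid on: F1, F2, F5.

F1, F2, F5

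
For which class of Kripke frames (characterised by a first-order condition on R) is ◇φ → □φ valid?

Suppose ◇φ→□φ is valid. Take Rxy, Rxz and set V(φ)={y}. Then ◇φ at x, so □φ at x, so φ at z, i.e. z=y.
Conversely, on a frame with partial functionality the schema holds at every world under every valuation.
So the correspondent is partial functionality.

partial functionality: ∀x ∀y ∀z (Rxy ∧ Rxz → y = z)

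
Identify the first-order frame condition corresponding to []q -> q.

Suppose □q→q is valid. At any x set V(q)={w : Rxw}. Then □q holds at x, so q holds at x, i.e. Rxx.

reflexivity: forall x Rxx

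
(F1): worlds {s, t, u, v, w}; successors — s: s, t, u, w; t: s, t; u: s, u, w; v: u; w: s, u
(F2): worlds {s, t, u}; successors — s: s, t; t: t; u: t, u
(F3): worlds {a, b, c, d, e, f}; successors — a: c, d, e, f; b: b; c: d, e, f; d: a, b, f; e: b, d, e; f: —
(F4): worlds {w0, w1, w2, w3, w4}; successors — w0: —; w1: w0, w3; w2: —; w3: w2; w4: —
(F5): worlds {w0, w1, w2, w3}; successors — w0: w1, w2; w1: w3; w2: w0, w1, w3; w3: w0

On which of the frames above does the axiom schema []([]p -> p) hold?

Frame correspondent (Sahlqvist): forall x forall y (Rxy -> Ryy) — i.e. shift-reflexivity.
(F1): fails — Ruw but not Rww.
(F2): holds.
(F3): fails — Rcd but not Rdd.
(F4): fails — Rw1w0 but not Rw0w0.
(F5): fails — Rw1w3 but not Rw3w3.
Valid on: (F2).

(F2)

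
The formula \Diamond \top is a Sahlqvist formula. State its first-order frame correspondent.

Seriality

◇⊤ holds at w iff w has a successor, so frame-validity of ◇⊤ is exactly seriality. Equivalently via □r → ◇r:
Suppose □r→◇r is valid. At any x set V(r)=W. Then □r at x, so ◇r at x, so x has a successor.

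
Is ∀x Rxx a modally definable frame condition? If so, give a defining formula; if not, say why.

Definable; □p → p defines it

Yes: it is reflexivity, defined by the T schema □p → p.
Suppose □p→p is valid. At any x set V(p)={w : Rxw}. Then □p holds at x, so p holds at x, i.e. Rxx.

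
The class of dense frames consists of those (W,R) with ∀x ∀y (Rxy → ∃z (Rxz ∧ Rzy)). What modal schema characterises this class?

The condition is density. The C4 schema □□p → □p defines it.

□□p → □p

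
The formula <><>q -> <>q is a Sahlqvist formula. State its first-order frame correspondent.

Transitivity

This schema is equivalent to the 4 axiom □q → □□q.
Its frame correspondent is transitivity — forall x forall y forall z (Rxy & Ryz -> Rxz).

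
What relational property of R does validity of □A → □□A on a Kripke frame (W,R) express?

This is the 4 axiom.
Its frame correspondent is transitivity — ∀x ∀y ∀z (Rxy ∧ Ryz → Rxz).

Transitivity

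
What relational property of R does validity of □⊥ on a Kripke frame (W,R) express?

□⊥ is valid iff no world has any successor (otherwise □⊥ fails at any world with one).

emptiness of R: ∀x ∀y ¬Rxy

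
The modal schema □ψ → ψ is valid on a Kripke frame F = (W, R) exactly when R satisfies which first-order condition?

This is the T axiom.
It corresponds to reflexivity: ∀x Rxx.

Reflexivity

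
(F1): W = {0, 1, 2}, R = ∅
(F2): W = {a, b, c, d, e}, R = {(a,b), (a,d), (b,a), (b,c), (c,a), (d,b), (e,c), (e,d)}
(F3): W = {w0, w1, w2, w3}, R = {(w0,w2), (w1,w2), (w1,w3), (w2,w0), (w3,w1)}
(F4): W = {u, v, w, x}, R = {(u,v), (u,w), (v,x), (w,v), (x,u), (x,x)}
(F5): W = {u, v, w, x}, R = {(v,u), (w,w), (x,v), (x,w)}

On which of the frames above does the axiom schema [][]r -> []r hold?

This is the axiom for density; its first-order frame correspondent is forall x forall y (Rxy -> exists z (Rxz & Rzy)).
(F1): holds.
(F2): fails — Rbc but no z with Rbz and Rzc.
(F3): fails — Rw1w2 but no z with Rw1z and Rzw2.
(F4): fails — Ruw but no z with Ruz and Rzw.
(F5): fails — Rvu but no z with Rvz and Rzu.
Valid on: (F1).

(F1)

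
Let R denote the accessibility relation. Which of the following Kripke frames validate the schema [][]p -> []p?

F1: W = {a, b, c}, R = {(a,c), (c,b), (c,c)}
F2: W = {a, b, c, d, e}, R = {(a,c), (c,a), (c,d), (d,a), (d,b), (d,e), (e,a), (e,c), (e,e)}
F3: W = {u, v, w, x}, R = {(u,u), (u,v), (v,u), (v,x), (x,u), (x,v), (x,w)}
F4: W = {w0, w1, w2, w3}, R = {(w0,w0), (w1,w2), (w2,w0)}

This is the axiom for density; its first-order frame correspondent is forall x forall y (Rxy -> exists z (Rxz & Rzy)).
F1: ✓.
F2: fails — Rcd but no z with Rcz and Rzd.
F3: fails — Rxw but no z with Rxz and Rzw.
F4: fails — Rw1w2 but no z with Rw1z and Rzw2.
Valid on: F1.

F1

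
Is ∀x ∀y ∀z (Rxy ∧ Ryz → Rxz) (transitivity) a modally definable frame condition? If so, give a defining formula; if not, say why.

This is a Sahlqvist condition; the 4 axiom □p → □□p defines it.
Suppose □p→□□p is valid. Take Rxy, Ryz and set V(p)={w : Rxw}. Then □p at x, so □□p at x, so □p at y, so p at z, i.e. Rxz.

Yes, by □p → □□p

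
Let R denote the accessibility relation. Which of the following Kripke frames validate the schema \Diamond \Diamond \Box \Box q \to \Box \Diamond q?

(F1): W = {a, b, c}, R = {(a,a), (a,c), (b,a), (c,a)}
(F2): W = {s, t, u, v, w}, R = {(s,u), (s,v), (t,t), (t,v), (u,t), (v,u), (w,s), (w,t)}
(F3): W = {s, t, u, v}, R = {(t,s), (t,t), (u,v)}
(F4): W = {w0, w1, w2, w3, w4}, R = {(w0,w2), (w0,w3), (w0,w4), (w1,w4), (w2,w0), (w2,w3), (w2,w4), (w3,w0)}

Frame correspondent (Sahlqvist): \forall x \forall y \forall z ((x R^2 y \wedge xRz) \to \exists w (y R^2 w \wedge zRw)) — i.e. a generalized confluence (Geach) condition.
(F1): condition met.
(F2): fails — sR²u, sRv but no w* with uR²w* and vRw*.
(F3): fails — tR²s, tRs but no w with sR²w and sRw.
(F4): fails — w0R²w0, w0Rw4 but no w with w0R²w and w4Rw.

(F1)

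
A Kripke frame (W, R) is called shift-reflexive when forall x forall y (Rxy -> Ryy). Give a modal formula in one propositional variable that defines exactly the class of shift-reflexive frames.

The condition is shift-reflexivity. The T□ schema □(□s → s) defines it.
Suppose □(□s→s) is valid. Take Rxy and set V(s)={w : Ryw}. Then at y, □s holds; since □(□s→s) at x, □s→s at y, so s at y, i.e. Ryy.

□(□s → s)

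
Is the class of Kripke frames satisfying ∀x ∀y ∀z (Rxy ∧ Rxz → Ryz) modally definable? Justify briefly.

Yes: it is the Euclidean property, defined by the 5 schema ◇r → □◇r.
Suppose ◇r→□◇r is valid. Take Rxy, Rxz and set V(r)={y}. Then ◇r at x, so □◇r at x, so ◇r at z, so some w with Rzw has r; w=y, i.e. Rzy. By symmetry of the argument, Ryz.

Yes, by ◇r → □◇r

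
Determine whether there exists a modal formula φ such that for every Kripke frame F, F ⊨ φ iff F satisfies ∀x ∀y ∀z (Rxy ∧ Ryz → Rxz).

Yes — defined by □r → □□r

This is a Sahlqvist condition; the 4 axiom □r → □□r defines it.
Suppose □r→□□r is valid. Take Rxy, Ryz and set V(r)={w : Rxw}. Then □r at x, so □□r at x, so □r at y, so r at z, i.e. Rxz.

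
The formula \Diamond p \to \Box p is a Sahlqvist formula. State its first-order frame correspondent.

Suppose ◇p→□p is valid. Take Rxy, Rxz and set V(p)={y}. Then ◇p at x, so □p at x, so p at z, i.e. z=y.

Partial functionality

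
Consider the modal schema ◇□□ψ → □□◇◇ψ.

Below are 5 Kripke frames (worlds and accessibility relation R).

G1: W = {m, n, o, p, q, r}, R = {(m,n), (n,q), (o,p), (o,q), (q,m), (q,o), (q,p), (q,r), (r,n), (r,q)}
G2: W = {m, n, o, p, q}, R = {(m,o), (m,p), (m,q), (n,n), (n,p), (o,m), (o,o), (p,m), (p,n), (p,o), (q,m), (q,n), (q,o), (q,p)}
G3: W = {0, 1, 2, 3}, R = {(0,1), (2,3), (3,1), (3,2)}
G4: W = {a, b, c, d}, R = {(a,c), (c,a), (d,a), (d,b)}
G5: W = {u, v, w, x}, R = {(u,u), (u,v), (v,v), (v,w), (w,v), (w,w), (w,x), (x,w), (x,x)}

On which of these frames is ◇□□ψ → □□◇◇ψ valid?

G2, G5

This is the axiom for a generalized confluence (Geach) condition; its first-order frame correspondent is ∀x ∀y ∀z ((xRy ∧ xR²z) → ∃w (yR²w ∧ zR²w)).
G1: fails — nRq, nR²p but no w with qR²w and pR²w.
G2: satisfies the condition.
G3: fails — 2R3, 2R²1 but no w with 3R²w and 1R²w.
G4: fails — aRc, aR²a but no w with cR²w and aR²w.
G5: satisfies the condition.
Valid on: G2, G5.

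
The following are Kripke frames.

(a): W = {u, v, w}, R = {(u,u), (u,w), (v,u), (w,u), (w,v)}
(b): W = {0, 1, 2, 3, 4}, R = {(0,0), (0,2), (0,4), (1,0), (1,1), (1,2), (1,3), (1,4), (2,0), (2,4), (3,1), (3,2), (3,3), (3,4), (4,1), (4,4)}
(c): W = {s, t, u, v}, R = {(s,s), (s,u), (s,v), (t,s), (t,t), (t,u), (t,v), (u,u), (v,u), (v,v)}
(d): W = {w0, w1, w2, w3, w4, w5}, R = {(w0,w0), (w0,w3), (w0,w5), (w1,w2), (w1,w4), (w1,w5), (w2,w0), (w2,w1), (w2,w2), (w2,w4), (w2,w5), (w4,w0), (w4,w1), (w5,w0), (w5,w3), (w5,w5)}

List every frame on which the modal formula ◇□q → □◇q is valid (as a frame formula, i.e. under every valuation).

This is the axiom for convergence; its first-order frame correspondent is ∀x ∀y ∀z (Rxy ∧ Rxz → ∃w (Ryw ∧ Rzw)).
(a): condition met.
(b): condition met.
(c): condition met.
(d): fails — Rw0w5 and Rw0w3 but w5 and w3 have no common successor.
Valid on: (a), (b), (c).

(a), (b), (c)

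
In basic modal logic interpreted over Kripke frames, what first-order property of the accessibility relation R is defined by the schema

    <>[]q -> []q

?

the Euclidean property: forall x forall y forall z (Rxy & Rxz -> Ryz)

This is a form of the 5 axiom.
It corresponds to the Euclidean property: forall x forall y forall z (Rxy & Rxz -> Ryz).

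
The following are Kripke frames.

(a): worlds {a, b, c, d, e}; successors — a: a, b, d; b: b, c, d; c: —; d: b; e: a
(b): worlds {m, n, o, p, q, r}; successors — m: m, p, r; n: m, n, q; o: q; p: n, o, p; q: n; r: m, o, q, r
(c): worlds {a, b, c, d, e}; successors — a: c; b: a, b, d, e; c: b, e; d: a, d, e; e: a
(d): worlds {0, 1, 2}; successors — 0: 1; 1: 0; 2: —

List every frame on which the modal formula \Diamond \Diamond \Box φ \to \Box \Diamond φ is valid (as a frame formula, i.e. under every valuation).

The schema corresponds to a generalized confluence (Geach) condition: \forall x \forall y \forall z ((x R^2 y \wedge xRz) \to \exists w (yRw \wedge zRw)).
(a): fails — aR²c, aRa but no w with cRw and aRw.
(b): fails — mR²o, mRm but no w with oRw and mRw.
(c): fails — aR²e, aRc but no w with eRw and cRw.
(d): fails — 0R²0, 0R1 but no w with 0Rw and 1Rw.

none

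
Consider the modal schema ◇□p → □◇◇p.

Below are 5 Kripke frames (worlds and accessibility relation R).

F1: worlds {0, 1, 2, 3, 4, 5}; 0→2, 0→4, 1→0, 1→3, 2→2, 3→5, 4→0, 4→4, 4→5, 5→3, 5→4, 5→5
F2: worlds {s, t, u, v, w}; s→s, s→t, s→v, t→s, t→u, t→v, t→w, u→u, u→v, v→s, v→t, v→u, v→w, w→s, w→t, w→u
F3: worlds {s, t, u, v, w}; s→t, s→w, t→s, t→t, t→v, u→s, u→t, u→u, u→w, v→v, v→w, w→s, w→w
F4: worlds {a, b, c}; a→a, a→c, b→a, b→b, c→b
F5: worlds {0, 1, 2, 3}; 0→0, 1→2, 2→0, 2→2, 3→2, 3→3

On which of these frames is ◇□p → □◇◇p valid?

F2, F3, F4, F5

The schema corresponds to a generalized confluence (Geach) condition: ∀x ∀y ∀z ((xRy ∧ xRz) → ∃w (yRw ∧ zR²w)).
F1: fails — 0R4, 0R2 but no w with 4Rw and 2R²w.
F2: satisfies the condition.
F3: satisfies the condition.
F4: satisfies the condition.
F5: satisfies the condition.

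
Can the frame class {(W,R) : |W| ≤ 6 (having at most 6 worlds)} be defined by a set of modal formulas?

Any modally definable frame class is closed under disjoint unions.
Any modal formula valid on each of 7 disjoint one-world frames is valid on their disjoint union (validity is preserved under disjoint unions). Each one-world frame has |W|=1≤6, but the union has |W|=7.
So the class is not modally definable.

No — not modally definable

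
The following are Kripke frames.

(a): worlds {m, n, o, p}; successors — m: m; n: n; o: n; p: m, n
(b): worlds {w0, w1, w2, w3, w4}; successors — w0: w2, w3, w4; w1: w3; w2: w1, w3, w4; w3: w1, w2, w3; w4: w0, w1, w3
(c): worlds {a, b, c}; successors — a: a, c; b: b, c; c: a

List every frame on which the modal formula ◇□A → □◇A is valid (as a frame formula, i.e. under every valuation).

(b)

Frame correspondent (Sahlqvist): ∀x ∀y ∀z (Rxy ∧ Rxz → ∃w (Ryw ∧ Rzw)) — i.e. convergence.
(a): fails — Rpm and Rpn but m and n have no common successor.
(b): holds.
(c): fails — Rbc and Rbb but c and b have no common successor.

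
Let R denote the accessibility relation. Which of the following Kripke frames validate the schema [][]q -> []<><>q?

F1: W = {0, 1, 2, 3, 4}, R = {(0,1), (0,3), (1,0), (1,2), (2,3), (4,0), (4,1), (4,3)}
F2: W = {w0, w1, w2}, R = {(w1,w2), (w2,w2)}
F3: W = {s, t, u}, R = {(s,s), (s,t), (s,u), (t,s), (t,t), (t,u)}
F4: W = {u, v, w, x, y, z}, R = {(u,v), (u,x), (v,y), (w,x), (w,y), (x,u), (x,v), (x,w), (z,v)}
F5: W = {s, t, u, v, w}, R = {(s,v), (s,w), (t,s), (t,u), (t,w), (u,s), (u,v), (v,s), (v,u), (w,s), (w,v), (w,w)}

F2, F5

The schema corresponds to a generalized confluence (Geach) condition: forall x forall z (xRz -> exists w (x R^2 w & z R^2 w)).
F1: fails — 0R1 but no w with 0R²w and 1R²w.
F2: condition met.
F3: fails — sRu but no w with sR²w and uR²w.
F4: fails — uRv but no t with uR²t and vR²t.
F5: condition met.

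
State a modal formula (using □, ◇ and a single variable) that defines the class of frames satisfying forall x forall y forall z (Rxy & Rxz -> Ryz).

This is the Euclidean property; the standard corresponding axiom is 5: ◇q → □◇q.
Suppose ◇q→□◇q is valid. Take Rxy, Rxz and set V(q)={y}. Then ◇q at x, so □◇q at x, so ◇q at z, so some w with Rzw has q; w=y, i.e. Rzy. By symmetry of the argument, Ryz.

◇q → □◇q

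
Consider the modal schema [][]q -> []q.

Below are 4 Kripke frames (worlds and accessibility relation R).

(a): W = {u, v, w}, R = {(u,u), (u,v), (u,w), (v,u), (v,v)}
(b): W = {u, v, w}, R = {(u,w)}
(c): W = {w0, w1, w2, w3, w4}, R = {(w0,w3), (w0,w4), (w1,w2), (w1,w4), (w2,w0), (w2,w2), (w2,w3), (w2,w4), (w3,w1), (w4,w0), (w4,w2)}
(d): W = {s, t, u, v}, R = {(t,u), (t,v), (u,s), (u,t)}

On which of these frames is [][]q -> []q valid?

The schema corresponds to density: forall x forall y (Rxy -> exists z (Rxz & Rzy)).
(a): ✓.
(b): fails — Ruw but no z with Ruz and Rzw.
(c): fails — Rw0w4 but no z with Rw0z and Rzw4.
(d): fails — Rus but no z with Ruz and Rzs.

(a)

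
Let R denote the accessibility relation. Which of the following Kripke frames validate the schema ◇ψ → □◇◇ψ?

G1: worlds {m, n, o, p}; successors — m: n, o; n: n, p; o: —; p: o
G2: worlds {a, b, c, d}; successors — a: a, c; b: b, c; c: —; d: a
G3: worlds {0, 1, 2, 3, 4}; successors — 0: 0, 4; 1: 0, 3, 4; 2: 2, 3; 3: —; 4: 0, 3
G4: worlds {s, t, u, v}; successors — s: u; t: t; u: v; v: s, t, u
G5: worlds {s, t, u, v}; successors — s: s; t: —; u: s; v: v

Frame correspondent (Sahlqvist): ∀x ∀y ∀z ((xRy ∧ xRz) → ∃w (y = w ∧ zR²w)) — i.e. a generalized confluence (Geach) condition.
G1: fails — mRn, mRo but no w with n=w and oR²w.
G2: fails — aRa, aRc but no w with a=w and cR²w.
G3: fails — 1R0, 1R3 but no w with 0=w and 3R²w.
G4: fails — vRs, vRs but no w with s=w and sR²w.
G5: ✓.
Valid on: G5.

G5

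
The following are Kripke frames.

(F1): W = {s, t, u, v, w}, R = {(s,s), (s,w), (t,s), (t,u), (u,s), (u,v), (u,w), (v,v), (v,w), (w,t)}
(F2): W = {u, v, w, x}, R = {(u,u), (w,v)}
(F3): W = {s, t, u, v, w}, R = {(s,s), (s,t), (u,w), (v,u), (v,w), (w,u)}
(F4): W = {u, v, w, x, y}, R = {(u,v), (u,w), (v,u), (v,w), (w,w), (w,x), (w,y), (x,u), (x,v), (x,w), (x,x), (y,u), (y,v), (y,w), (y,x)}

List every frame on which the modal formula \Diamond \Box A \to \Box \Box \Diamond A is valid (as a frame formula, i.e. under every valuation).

This is the axiom for a generalized confluence (Geach) condition; its first-order frame correspondent is \forall x \forall y \forall z ((xRy \wedge x R^2 z) \to \exists w (yRw \wedge zRw)).
(F1): fails — sRs, sR²w but no w* with sRw* and wRw*.
(F2): holds.
(F3): fails — sRs, sR²t but no w* with sRw* and tRw*.
(F4): holds.

(F2), (F4)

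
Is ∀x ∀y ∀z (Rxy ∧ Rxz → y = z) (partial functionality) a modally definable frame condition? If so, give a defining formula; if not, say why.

Yes: it is partial functionality, defined by the CD schema ◇r → □r.
Suppose ◇r→□r is valid. Take Rxy, Rxz and set V(r)={y}. Then ◇r at x, so □r at x, so r at z, i.e. z=y.

Yes — defined by ◇r → □r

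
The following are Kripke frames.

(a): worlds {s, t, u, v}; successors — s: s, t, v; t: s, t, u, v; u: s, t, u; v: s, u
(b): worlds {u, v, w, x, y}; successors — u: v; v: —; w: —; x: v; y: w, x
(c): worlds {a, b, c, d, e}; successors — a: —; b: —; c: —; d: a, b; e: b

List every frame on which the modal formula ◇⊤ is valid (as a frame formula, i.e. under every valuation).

(a)

This is the axiom for seriality; its first-order frame correspondent is ∀x ∃y Rxy.
(a): condition met.
(b): fails — world v has no successor.
(c): fails — world a has no successor.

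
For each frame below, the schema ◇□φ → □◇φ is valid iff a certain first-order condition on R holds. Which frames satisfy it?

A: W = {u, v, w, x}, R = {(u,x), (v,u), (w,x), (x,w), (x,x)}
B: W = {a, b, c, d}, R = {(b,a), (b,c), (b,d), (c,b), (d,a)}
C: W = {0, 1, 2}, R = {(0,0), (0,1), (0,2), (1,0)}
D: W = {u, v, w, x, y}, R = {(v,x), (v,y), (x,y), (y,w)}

A

This is the axiom for convergence; its first-order frame correspondent is ∀x ∀y ∀z (Rxy ∧ Rxz → ∃w (Ryw ∧ Rzw)).
A: condition met.
B: fails — Rbc and Rba but c and a have no common successor.
C: fails — R00 and R02 but 0 and 2 have no common successor.
D: fails — Rvx and Rvy but x and y have no common successor.
Valid on: A.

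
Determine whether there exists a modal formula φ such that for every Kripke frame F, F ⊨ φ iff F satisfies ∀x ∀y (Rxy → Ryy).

This is a Sahlqvist condition; the T□ axiom □(□p → p) defines it.
Suppose □(□p→p) is valid. Take Rxy and set V(p)={w : Ryw}. Then at y, □p holds; since □(□p→p) at x, □p→p at y, so p at y, i.e. Ryy.

Definable; □(□p → p) defines it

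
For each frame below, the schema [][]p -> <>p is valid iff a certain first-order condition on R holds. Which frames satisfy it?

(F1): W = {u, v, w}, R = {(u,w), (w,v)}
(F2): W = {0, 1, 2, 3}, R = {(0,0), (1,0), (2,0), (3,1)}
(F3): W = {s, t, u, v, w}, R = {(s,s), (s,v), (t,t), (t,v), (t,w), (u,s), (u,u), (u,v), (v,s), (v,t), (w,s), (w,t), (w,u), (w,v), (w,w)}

(F3)

This is the axiom for a generalized confluence (Geach) condition; its first-order frame correspondent is forall x exists w (x R^2 w & xRw).
(F1): fails — at u but no t with uR²t and uRt.
(F2): fails — at 3 but no w with 3R²w and 3Rw.
(F3): satisfies the condition.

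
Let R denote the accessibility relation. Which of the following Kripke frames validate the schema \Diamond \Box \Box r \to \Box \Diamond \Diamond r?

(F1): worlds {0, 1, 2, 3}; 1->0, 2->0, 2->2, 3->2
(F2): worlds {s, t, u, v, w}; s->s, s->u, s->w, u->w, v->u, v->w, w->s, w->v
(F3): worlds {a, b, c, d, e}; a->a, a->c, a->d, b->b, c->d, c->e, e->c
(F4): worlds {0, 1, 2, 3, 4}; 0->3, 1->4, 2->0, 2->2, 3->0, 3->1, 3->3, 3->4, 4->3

Frame correspondent (Sahlqvist): \forall x \forall y \forall z ((xRy \wedge xRz) \to \exists w (y R^2 w \wedge z R^2 w)) — i.e. a generalized confluence (Geach) condition.
(F1): fails — 1R0, 1R0 but no w with 0R²w and 0R²w.
(F2): holds.
(F3): fails — aRa, aRd but no w with aR²w and dR²w.
(F4): holds.
Valid on: (F2), (F4).

(F2), (F4)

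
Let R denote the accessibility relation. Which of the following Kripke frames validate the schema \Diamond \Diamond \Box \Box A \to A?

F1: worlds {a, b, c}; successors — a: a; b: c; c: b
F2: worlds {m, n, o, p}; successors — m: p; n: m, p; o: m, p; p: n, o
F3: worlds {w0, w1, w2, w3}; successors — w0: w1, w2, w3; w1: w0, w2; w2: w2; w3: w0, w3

This is the axiom for a generalized confluence (Geach) condition; its first-order frame correspondent is \forall x \forall y (x R^2 y \to \exists w (y R^2 w \wedge x = w)).
F1: ✓.
F2: fails — mR²n but no w with nR²w and m=w.
F3: fails — w0R²w2 but no w with w2R²w and w0=w.
Valid on: F1.

F1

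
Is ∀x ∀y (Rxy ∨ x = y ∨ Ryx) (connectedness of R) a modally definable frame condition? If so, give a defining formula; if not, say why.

No — not modally definable

If a class were modally definable it would be closed under disjoint unions (Goldblatt–Thomason).
Take 3 disjoint single-world reflexive frames: each is trivially connected, but their disjoint union has 3 worlds with no edge between distinct components, so it is not connected.
So no modal formula (or set of formulas) defines exactly the connected frames.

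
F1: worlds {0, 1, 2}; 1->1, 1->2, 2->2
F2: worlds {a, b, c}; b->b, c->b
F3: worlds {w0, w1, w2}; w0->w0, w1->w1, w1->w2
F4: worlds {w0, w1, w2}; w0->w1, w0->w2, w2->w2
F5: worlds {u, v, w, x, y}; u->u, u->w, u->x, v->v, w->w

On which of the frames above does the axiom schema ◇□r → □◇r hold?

F1, F2

The schema corresponds to convergence: ∀x ∀y ∀z (Rxy ∧ Rxz → ∃w (Ryw ∧ Rzw)).
F1: condition met.
F2: condition met.
F3: fails — Rw1w2 and Rw1w2 but w2 and w2 have no common successor.
F4: fails — Rw0w1 and Rw0w1 but w1 and w1 have no common successor.
F5: fails — Ruw and Rux but w and x have no common successor.
Valid on: F1, F2.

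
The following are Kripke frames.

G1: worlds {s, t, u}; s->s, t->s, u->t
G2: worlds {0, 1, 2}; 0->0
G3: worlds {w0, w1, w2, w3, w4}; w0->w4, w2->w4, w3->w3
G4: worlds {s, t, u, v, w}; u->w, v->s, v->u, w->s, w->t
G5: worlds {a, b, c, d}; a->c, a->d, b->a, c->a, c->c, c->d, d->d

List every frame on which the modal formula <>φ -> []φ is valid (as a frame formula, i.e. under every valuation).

G1, G2, G3

Frame correspondent (Sahlqvist): forall x forall y forall z (Rxy & Rxz -> y = z) — i.e. partial functionality.
G1: ✓.
G2: ✓.
G3: ✓.
G4: fails — v sees both s and u.
G5: fails — a sees both c and d.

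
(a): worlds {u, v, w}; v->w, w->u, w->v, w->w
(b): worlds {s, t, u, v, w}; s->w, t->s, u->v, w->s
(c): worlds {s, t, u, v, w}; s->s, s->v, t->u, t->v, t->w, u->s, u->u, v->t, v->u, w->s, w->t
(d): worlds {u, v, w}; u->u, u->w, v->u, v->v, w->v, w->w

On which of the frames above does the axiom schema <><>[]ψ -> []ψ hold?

This is the axiom for a generalized confluence (Geach) condition; its first-order frame correspondent is forall x forall y forall z ((x R^2 y & xRz) -> exists w (yRw & z = w)).
(a): fails — vR²u, vRw but no t with uRt and w=t.
(b): condition met.
(c): fails — sR²t, sRs but no w* with tRw* and s=w*.
(d): fails — uR²v, uRw but no t with vRt and w=t.
Valid on: (b).

(b)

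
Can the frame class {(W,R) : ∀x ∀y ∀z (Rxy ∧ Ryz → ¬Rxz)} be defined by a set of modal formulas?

Any modally definable frame class is closed under surjective bounded morphisms.
The 3-cycle (worlds s,t,u with s→t→u→s) is intransitive. Mapping every world to a single reflexive point • is a surjective bounded morphism; the reflexive point is not intransitive (R••∧R•• but R••).
So the class is not modally definable.

No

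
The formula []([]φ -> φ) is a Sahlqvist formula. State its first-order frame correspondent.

This schema is the T□ axiom.
It corresponds to shift-reflexivity: forall x forall y (Rxy -> Ryy).

shift-reflexivity: forall x forall y (Rxy -> Ryy)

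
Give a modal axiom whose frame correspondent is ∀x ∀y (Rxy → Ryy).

□(□r → r)

A defining formula is □(□r → r) (the T□ axiom).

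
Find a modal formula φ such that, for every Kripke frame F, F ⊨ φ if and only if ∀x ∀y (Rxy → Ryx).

p → □◇p

The condition is symmetry. The B schema p → □◇p defines it.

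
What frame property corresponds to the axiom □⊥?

emptiness of R: ∀x ∀y ¬Rxy

□⊥ is valid iff no world has any successor (otherwise □⊥ fails at any world with one).
The converse is a direct semantic check.
Frame condition: ∀x ∀y ¬Rxy.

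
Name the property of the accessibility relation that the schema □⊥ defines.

This schema is the Ver axiom.
It corresponds to emptiness of R: ∀x ∀y ¬Rxy.

emptiness of R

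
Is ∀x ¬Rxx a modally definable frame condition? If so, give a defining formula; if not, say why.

If a class were modally definable it would be closed under surjective bounded morphisms (Goldblatt–Thomason).
The 4-cycle (worlds s,t,u,v with s→t→u→v→s) is irreflexive, and the map sending every world to a single reflexive point • is a surjective bounded morphism (forth: every edge maps to (•,•); back: every world has a successor). So any modal formula valid on the 4-cycle is also valid on the reflexive point, which is not irreflexive.
Hence irreflexivity is not modally definable.

Not definable by any modal formula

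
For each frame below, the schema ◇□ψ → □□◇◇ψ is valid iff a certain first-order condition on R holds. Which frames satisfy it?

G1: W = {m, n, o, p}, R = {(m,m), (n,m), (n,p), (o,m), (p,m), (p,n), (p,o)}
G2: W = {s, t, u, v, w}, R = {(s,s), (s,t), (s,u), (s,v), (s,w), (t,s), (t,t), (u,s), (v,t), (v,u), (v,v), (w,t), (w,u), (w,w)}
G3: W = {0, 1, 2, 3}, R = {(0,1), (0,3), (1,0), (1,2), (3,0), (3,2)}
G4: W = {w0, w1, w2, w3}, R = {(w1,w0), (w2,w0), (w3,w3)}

The schema corresponds to a generalized confluence (Geach) condition: ∀x ∀y ∀z ((xRy ∧ xR²z) → ∃w (yRw ∧ zR²w)).
G1: condition met.
G2: condition met.
G3: fails — 0R1, 0R²2 but no w with 1Rw and 2R²w.
G4: condition met.

G1, G2, G4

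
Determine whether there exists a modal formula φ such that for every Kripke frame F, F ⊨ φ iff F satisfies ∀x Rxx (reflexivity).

Definable; □p → p defines it

Yes: it is reflexivity, defined by the T schema □p → p.
Suppose □p→p is valid. At any x set V(p)={w : Rxw}. Then □p holds at x, so p holds at x, i.e. Rxx.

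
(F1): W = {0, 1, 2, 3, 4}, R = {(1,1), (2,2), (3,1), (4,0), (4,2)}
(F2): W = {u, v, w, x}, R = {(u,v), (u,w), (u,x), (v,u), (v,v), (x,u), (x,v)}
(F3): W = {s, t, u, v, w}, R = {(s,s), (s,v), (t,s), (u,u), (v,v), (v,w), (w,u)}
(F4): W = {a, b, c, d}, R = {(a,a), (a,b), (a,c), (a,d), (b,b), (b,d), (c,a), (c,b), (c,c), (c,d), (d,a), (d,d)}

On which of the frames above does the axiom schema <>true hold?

(F3), (F4)

Frame correspondent (Sahlqvist): forall x exists y Rxy — i.e. seriality.
(F1): fails — world 0 has no successor.
(F2): fails — world w has no successor.
(F3): condition met.
(F4): condition met.
Valid on: (F3), (F4).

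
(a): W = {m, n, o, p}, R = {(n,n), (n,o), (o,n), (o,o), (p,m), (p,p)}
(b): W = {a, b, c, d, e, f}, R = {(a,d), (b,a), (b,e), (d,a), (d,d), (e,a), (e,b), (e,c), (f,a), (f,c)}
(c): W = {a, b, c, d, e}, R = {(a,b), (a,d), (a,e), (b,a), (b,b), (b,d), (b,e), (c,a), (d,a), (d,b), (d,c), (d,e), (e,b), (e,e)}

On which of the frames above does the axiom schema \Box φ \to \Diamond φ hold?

(c)

Frame correspondent (Sahlqvist): \forall x \exists y Rxy — i.e. seriality.
(a): fails — world m has no successor.
(b): fails — world c has no successor.
(c): holds.
Valid on: (c).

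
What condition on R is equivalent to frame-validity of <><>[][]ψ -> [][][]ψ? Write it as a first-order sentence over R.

This is a Sahlqvist (Geach-type) schema ◇^2□^2ψ → □^3◇^0ψ.
Minimal-valuation argument: fix x; take any y with xR^2y and any z with xR^3z. Set V(ψ) to the set of worlds R-reachable from y in exactly 2 steps. Then □^2ψ holds at y, so the antecedent holds at x; validity forces ◇^0ψ at z, giving a w with zR^0w and yR^2w.
First-order correspondent: forall x forall y forall z ((x R^2 y & x R^3 z) -> exists w (y R^2 w & z = w)).

forall x forall y forall z ((x R^2 y & x R^3 z) -> exists w (y R^2 w & z = w))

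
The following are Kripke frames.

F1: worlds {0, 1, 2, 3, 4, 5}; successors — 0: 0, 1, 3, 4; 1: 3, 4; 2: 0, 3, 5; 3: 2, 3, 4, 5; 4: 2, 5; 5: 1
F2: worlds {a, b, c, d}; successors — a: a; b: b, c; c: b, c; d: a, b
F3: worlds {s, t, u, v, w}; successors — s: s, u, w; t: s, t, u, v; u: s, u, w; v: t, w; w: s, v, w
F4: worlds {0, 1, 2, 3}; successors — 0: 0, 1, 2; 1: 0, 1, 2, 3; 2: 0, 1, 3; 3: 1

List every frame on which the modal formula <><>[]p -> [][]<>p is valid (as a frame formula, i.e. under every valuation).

F3, F4

The schema corresponds to a generalized confluence (Geach) condition: forall x forall y forall z ((x R^2 y & x R^2 z) -> exists w (yRw & zRw)).
F1: fails — 0R²0, 0R²4 but no w with 0Rw and 4Rw.
F2: fails — dR²a, dR²b but no w with aRw and bRw.
F3: ✓.
F4: ✓.
Valid on: F3, F4.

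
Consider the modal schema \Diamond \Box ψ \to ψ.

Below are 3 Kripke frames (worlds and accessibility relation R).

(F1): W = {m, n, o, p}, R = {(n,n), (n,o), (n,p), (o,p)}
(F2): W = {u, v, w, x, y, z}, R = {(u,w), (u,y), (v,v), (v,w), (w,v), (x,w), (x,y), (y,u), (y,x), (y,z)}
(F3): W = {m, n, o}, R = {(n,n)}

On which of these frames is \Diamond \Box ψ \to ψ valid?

(F3)

This is the axiom for symmetry; its first-order frame correspondent is \forall x \forall y (Rxy \to Ryx).
(F1): fails — Rnp but not Rpn.
(F2): fails — Rxw but not Rwx.
(F3): holds.
Valid on: (F3).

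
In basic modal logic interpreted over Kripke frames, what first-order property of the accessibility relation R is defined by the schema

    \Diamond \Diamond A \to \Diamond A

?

Transitivity

Replacing A by ¬A and contraposing gives the equivalent schema □A → □□A.
Suppose □A→□□A is valid. Take Rxy, Ryz and set V(A)={w : Rxw}. Then □A at x, so □□A at x, so □A at y, so A at z, i.e. Rxz.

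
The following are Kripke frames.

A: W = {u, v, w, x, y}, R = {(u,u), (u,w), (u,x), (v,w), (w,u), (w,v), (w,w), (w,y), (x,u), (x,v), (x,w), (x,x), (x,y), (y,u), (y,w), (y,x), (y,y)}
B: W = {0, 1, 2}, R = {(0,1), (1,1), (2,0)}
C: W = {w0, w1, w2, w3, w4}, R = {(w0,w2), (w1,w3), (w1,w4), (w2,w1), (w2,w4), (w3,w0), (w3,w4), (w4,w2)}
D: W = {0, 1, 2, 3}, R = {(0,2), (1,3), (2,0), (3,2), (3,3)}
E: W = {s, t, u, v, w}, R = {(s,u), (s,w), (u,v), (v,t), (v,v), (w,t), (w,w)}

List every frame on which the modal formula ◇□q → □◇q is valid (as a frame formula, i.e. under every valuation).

This is the axiom for convergence; its first-order frame correspondent is ∀x ∀y ∀z (Rxy ∧ Rxz → ∃w (Ryw ∧ Rzw)).
A: holds.
B: holds.
C: fails — Rw1w3 and Rw1w4 but w3 and w4 have no common successor.
D: fails — R32 and R33 but 2 and 3 have no common successor.
E: fails — Rsw and Rsu but w and u have no common successor.
Valid on: A, B.

A, B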